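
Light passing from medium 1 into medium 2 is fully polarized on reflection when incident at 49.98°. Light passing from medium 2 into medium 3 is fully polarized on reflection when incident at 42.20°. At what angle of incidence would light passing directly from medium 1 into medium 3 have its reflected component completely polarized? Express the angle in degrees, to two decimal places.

θ_B ≈ 47.20°

tan θ_B(1→2) = n₂/n₁ = tan 49.98° = 1.1909.
tan θ_B(2→3) = n₃/n₂ = tan 42.20° = 0.9067.
n₃/n₁ = 1.0799. Then tan θ_B(1→3) = n₃/n₁, so θ_B(1→3) = arctan(1.0799) = 47.20°.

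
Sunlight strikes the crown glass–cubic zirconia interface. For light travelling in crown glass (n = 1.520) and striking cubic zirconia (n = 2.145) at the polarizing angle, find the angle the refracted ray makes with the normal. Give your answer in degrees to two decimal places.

θ_B = arctan(n₂/n₁) = arctan(2.145/1.520) = 54.68°.
The refracted ray is perpendicular to the reflected ray, so θ_t = 90° − θ_B = 35.32°.

θ_t ≈ 35.32°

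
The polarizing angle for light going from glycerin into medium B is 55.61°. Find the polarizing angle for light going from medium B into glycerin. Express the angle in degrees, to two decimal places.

θ_B' ≈ 34.39°

Reversing the direction swaps n₁ and n₂, so tan θ_B' = 1/tan θ_B and θ_B' = 90° − θ_B.
Hence θ_B' = 90° − 55.61° = 34.39°.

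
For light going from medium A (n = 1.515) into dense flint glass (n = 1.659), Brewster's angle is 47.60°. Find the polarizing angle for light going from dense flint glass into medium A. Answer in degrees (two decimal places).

tan θ_B' = n₁/n₂ = 1/tan θ_B, so θ_B' = 90° − θ_B.
θ_B' = 90° − 47.60° = 42.40°.

θ_B' ≈ 42.40°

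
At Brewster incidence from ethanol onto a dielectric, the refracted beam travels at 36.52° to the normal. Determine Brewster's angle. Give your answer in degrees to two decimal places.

θ_B ≈ 53.48°

At Brewster's angle the reflected and refracted rays are perpendicular, so θ_B + θ_t = 90°.
So θ_B = 90° − θ_t = 90° − 36.52° = 53.48°.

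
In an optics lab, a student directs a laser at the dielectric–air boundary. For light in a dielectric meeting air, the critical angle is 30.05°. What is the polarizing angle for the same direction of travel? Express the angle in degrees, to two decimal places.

n₂/n₁ = sin θ_c = sin 30.05° = 0.5008.
tan θ_B equals the same ratio, so θ_B = arctan(0.5008) = 26.60°.

θ_B ≈ 26.60°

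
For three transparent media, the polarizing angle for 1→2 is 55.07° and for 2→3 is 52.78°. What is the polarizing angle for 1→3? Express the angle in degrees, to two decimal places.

θ_B ≈ 62.05°

n₂/n₁ = tan 55.07° = 1.4319 and n₃/n₂ = tan 52.78° = 1.3165.
Multiplying, n₃/n₁ = 1.4319 × 1.3165 = 1.8850, and θ_B(1→3) = arctan 1.8850 = 62.05°.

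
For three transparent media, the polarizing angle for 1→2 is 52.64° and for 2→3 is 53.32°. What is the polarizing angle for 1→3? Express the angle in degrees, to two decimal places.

Each Brewster angle gives a ratio: n₂/n₁ = tan 52.64° = 1.3098, n₃/n₂ = tan 53.32° = 1.3426.
n₃/n₁ = 1.7586. Then tan θ_B(1→3) = n₃/n₁, so θ_B(1→3) = arctan(1.7586) = 60.38°.

θ_B ≈ 60.38°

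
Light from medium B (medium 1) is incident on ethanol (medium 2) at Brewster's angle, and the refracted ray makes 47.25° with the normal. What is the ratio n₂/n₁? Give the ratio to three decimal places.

n₂/n₁ ≈ 0.924

At Brewster incidence θ_B = 90° − θ_t = 90° − 47.25° = 42.75°.
tan θ_B = n₂/n₁, so n₂/n₁ = tan 42.75° = 0.924.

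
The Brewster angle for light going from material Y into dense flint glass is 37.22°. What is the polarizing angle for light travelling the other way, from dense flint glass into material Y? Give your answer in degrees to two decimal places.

The two Brewster angles are complementary: θ_B' = 90° − θ_B = 90° − 37.22° = 52.78°.

θ_B' ≈ 52.78°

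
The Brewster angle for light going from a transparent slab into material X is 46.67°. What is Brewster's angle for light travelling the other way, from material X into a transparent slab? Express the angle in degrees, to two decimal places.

θ_B' ≈ 43.33°

Reversing the direction swaps n₁ and n₂, so tan θ_B' = 1/tan θ_B and θ_B' = 90° − θ_B.
Hence θ_B' = 90° − 46.67° = 43.33°.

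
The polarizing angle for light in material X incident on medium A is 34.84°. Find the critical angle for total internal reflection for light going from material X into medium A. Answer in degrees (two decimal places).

θ_c ≈ 44.11°

From Brewster, n₂/n₁ = tan θ_B = tan 34.84° = 0.6961.
Then sin θ_c = n₂/n₁ = 0.6961, so θ_c = arcsin 0.6961 = 44.11°.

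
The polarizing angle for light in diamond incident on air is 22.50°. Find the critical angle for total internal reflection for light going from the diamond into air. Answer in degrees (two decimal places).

n₂/n₁ = tan 22.50° = 0.4142; the critical angle satisfies sin θ_c = n₂/n₁.
θ_c = arcsin(0.4142) = 24.47°.

θ_c ≈ 24.47°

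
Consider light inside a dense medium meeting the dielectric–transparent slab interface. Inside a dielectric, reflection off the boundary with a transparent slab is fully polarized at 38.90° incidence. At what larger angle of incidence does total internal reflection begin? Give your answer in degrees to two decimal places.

θ_c ≈ 53.79°

tan θ_B = n₂/n₁ = tan 38.90° = 0.8069.
Total internal reflection: sin θ_c = n₂/n₁ = 0.8069.
θ_c = arcsin(0.8069) = 53.79°.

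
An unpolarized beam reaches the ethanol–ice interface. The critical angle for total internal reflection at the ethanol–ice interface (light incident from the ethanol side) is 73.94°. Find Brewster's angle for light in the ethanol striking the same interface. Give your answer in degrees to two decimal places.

θ_B ≈ 43.86°

sin θ_c = n₂/n₁, so n₂/n₁ = sin 73.94° = 0.9610.
Brewster: tan θ_B = n₂/n₁ = 0.9610.
θ_B = arctan(0.9610) = 43.86°.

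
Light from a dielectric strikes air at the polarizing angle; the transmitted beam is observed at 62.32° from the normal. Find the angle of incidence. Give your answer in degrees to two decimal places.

At Brewster's angle the reflected and refracted rays are perpendicular, so θ_B + θ_t = 90°.
So θ_B = 90° − θ_t = 90° − 62.32° = 27.68°.

θ_B ≈ 27.68°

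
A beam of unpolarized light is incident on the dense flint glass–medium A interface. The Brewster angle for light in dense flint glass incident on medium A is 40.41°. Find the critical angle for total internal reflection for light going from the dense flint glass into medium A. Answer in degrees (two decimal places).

θ_c ≈ 58.36°

n₂/n₁ = tan 40.41° = 0.8514; the critical angle satisfies sin θ_c = n₂/n₁.
θ_c = arcsin(0.8514) = 58.36°.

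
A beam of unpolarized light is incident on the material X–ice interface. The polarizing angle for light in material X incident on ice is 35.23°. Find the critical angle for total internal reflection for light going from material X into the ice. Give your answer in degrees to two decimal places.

tan θ_B = n₂/n₁ = tan 35.23° = 0.7062.
Total internal reflection: sin θ_c = n₂/n₁ = 0.7062.
θ_c = arcsin(0.7062) = 44.93°.

θ_c ≈ 44.93°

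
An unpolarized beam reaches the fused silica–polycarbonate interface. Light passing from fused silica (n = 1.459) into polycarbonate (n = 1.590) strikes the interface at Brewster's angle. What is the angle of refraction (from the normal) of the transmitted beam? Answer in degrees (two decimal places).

First find Brewster's angle: tan θ_B = 1.590/1.459 = 1.0898, giving θ_B = 47.46°.
At Brewster's angle the reflected and refracted rays are perpendicular, so θ_t = 90° − θ_B = 90° − 47.46° = 42.54°.

θ_t ≈ 42.54°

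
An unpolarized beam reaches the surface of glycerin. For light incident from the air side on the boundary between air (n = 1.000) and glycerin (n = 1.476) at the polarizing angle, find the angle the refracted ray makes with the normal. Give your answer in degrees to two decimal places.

θ_t ≈ 34.12°

θ_B = arctan(n₂/n₁) = arctan(1.476/1.000) = 55.88°.
Since θ_B + θ_t = 90° at Brewster incidence, θ_t = 90° − 55.88° = 34.12°.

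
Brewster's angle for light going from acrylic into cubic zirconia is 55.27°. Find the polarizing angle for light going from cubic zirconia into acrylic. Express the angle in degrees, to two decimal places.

θ_B' ≈ 34.73°

Reversing the direction swaps n₁ and n₂, so tan θ_B' = 1/tan θ_B and θ_B' = 90° − θ_B.
Hence θ_B' = 90° − 55.27° = 34.73°.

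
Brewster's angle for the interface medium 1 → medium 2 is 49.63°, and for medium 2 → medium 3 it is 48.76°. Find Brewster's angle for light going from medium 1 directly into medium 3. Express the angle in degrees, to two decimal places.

Each Brewster angle gives a ratio: n₂/n₁ = tan 49.63° = 1.1762, n₃/n₂ = tan 48.76° = 1.1407.
So n₃/n₁ = (n₂/n₁)(n₃/n₂) = 1.1762 × 1.1407 = 1.3417.
θ_B(1→3) = arctan(1.3417) = 53.30°.

θ_B ≈ 53.30°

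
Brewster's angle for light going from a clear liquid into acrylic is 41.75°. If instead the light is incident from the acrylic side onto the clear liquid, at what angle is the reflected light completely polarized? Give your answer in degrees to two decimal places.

θ_B' ≈ 48.25°

The two Brewster angles are complementary: θ_B' = 90° − θ_B = 90° − 41.75° = 48.25°.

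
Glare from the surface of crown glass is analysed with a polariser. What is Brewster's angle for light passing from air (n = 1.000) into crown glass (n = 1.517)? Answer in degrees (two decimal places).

At Brewster's angle the reflected and refracted rays are perpendicular, which with Snell's law gives tan θ_B = n₂/n₁.
Here n₂/n₁ = 1.517/1.000 = 1.5170, and Brewster's law gives tan θ_B = n₂/n₁. Taking the arctangent, θ_B = 56.61°.

θ_B ≈ 56.61°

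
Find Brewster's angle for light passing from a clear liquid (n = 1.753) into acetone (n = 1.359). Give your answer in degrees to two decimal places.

At Brewster's angle the reflected and refracted rays are perpendicular, which with Snell's law gives tan θ_B = n₂/n₁.
Here n₂/n₁ = 1.359/1.753 = 0.7752, and Brewster's law gives tan θ_B = n₂/n₁. Taking the arctangent, θ_B = 37.78°.

θ_B ≈ 37.78°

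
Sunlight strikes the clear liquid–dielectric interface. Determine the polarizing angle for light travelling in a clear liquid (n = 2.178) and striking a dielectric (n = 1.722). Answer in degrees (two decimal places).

tan θ_B = n₂/n₁ = 1.722/2.178 = 0.7906.
So θ_B = arctan 0.7906 = 38.33°.

θ_B ≈ 38.33°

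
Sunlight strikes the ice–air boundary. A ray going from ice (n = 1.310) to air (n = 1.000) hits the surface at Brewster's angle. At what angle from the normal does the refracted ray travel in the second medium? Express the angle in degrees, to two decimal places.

tan θ_B = n₂/n₁ = 1.000/1.310 = 0.7634, so θ_B = 37.36°.
Since θ_B + θ_t = 90° at Brewster incidence, θ_t = 90° − 37.36° = 52.64°.

θ_t ≈ 52.64°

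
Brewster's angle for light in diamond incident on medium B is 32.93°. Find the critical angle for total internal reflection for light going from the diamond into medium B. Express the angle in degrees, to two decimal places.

From Brewster, n₂/n₁ = tan θ_B = tan 32.93° = 0.6477.
Then sin θ_c = n₂/n₁ = 0.6477, so θ_c = arcsin 0.6477 = 40.37°.

θ_c ≈ 40.37°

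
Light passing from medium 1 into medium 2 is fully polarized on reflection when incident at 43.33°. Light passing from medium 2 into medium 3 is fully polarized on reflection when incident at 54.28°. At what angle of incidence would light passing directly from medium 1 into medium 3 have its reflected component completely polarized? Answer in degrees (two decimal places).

θ_B ≈ 52.68°

Each Brewster angle gives a ratio: n₂/n₁ = tan 43.33° = 0.9433, n₃/n₂ = tan 54.28° = 1.3906.
n₃/n₁ = 1.3118. Then tan θ_B(1→3) = n₃/n₁, so θ_B(1→3) = arctan(1.3118) = 52.68°.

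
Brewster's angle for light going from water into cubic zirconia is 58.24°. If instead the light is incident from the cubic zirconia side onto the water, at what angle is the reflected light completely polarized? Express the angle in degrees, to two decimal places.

tan θ_B' = n₁/n₂ = 1/tan θ_B, so θ_B' = 90° − θ_B.
θ_B' = 90° − 58.24° = 31.76°.

θ_B' ≈ 31.76°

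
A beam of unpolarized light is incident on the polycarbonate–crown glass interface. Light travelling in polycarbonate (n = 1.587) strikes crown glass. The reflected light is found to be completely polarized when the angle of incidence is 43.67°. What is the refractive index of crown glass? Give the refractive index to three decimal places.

Full polarization of the reflected beam means tan θ_B = n₂/n₁, where n₁ is the incident medium (polycarbonate).
n₂ = n₁ tan θ_B = 1.587 × tan 43.67° = 1.515.

n ≈ 1.515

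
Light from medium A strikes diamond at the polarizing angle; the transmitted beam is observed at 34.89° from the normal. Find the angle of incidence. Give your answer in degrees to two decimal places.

θ_B ≈ 55.11°

Since the reflected and refracted rays are at right angles at the polarizing angle, θ_B + θ_t = 90°.
θ_B = 90° − 34.89° = 55.11°.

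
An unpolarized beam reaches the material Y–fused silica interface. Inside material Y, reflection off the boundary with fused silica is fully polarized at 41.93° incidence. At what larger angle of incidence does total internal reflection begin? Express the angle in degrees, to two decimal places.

n₂/n₁ = tan 41.93° = 0.8982; the critical angle satisfies sin θ_c = n₂/n₁.
θ_c = arcsin(0.8982) = 63.92°.

θ_c ≈ 63.92°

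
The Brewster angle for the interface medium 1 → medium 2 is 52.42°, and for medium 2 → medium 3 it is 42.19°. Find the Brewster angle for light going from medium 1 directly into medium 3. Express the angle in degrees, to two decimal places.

θ_B ≈ 49.67°

tan θ_B(1→2) = n₂/n₁ = tan 52.42° = 1.2995.
tan θ_B(2→3) = n₃/n₂ = tan 42.19° = 0.9064.
n₃/n₁ = 1.1779. Then tan θ_B(1→3) = n₃/n₁, so θ_B(1→3) = arctan(1.1779) = 49.67°.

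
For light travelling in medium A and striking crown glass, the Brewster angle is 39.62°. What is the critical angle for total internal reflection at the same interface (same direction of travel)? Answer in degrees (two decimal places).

θ_c ≈ 55.88°

From Brewster, n₂/n₁ = tan θ_B = tan 39.62° = 0.8279.
Then sin θ_c = n₂/n₁ = 0.8279, so θ_c = arcsin 0.8279 = 55.88°.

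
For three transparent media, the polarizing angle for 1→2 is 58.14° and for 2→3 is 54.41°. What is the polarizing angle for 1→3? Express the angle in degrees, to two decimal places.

Each Brewster angle gives a ratio: n₂/n₁ = tan 58.14° = 1.6091, n₃/n₂ = tan 54.41° = 1.3973.
Multiplying, n₃/n₁ = 1.6091 × 1.3973 = 2.2484, and θ_B(1→3) = arctan 2.2484 = 66.02°.

θ_B ≈ 66.02°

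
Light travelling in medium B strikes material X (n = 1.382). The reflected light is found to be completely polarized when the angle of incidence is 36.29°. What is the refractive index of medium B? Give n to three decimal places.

n ≈ 1.882

At the Brewster angle, tan θ_B = n₂/n₁ with n₁ on the incident side (medium B) and n₂ on the transmitted side (material X).
n₁ = n₂ / tan θ_B = 1.382 / tan 36.29° = 1.882.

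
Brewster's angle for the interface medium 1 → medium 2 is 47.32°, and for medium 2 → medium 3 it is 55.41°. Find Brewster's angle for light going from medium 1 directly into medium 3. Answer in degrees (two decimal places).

θ_B ≈ 57.55°

tan θ_B(1→2) = n₂/n₁ = tan 47.32° = 1.0844.
tan θ_B(2→3) = n₃/n₂ = tan 55.41° = 1.4501.
Multiplying, n₃/n₁ = 1.0844 × 1.4501 = 1.5726, and θ_B(1→3) = arctan 1.5726 = 57.55°.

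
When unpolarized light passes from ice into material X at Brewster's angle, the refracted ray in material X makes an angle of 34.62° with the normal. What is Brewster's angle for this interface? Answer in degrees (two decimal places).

Since the reflected and refracted rays are at right angles at the polarizing angle, θ_B + θ_t = 90°.
So θ_B = 90° − θ_t = 90° − 34.62° = 55.38°.

θ_B ≈ 55.38°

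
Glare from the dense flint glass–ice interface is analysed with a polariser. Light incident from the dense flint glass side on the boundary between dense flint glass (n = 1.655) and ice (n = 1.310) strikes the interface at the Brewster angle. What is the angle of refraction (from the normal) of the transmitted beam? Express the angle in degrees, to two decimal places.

tan θ_B = n₂/n₁ = 1.310/1.655 = 0.7915, so θ_B = 38.36°.
The refracted ray is perpendicular to the reflected ray, so θ_t = 90° − θ_B = 51.64°.

θ_t ≈ 51.64°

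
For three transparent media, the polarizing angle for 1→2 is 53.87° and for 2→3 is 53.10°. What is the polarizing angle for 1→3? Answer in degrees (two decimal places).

θ_B ≈ 61.27°

Each Brewster angle gives a ratio: n₂/n₁ = tan 53.87° = 1.3698, n₃/n₂ = tan 53.10° = 1.3319.
So n₃/n₁ = (n₂/n₁)(n₃/n₂) = 1.3698 × 1.3319 = 1.8244.
θ_B(1→3) = arctan(1.8244) = 61.27°.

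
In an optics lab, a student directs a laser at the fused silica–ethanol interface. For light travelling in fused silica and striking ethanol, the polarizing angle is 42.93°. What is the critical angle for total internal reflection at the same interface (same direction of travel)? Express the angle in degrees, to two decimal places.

θ_c ≈ 68.47°

tan θ_B = n₂/n₁ = tan 42.93° = 0.9302.
Total internal reflection: sin θ_c = n₂/n₁ = 0.9302.
θ_c = arcsin(0.9302) = 68.47°.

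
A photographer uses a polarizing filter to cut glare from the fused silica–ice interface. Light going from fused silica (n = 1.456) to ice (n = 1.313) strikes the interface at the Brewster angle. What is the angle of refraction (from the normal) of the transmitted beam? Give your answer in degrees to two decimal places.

θ_t ≈ 47.96°

tan θ_B = n₂/n₁ = 1.313/1.456 = 0.9018, so θ_B = 42.04°.
Since θ_B + θ_t = 90° at Brewster incidence, θ_t = 90° − 42.04° = 47.96°.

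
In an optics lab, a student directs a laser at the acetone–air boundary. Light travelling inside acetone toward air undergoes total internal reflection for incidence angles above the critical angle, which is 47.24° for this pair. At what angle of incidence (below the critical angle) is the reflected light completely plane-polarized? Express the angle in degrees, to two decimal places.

sin θ_c = n₂/n₁, so n₂/n₁ = sin 47.24° = 0.7342.
Brewster: tan θ_B = n₂/n₁ = 0.7342.
θ_B = arctan(0.7342) = 36.29°.

θ_B ≈ 36.29°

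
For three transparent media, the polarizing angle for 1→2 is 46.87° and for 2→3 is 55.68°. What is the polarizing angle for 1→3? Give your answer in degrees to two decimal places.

Each Brewster angle gives a ratio: n₂/n₁ = tan 46.87° = 1.0675, n₃/n₂ = tan 55.68° = 1.4648.
n₃/n₁ = 1.5637. Then tan θ_B(1→3) = n₃/n₁, so θ_B(1→3) = arctan(1.5637) = 57.40°.

θ_B ≈ 57.40°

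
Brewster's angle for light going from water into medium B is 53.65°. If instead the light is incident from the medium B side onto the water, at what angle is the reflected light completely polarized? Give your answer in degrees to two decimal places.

The two Brewster angles are complementary: θ_B' = 90° − θ_B = 90° − 53.65° = 36.35°.

θ_B' ≈ 36.35°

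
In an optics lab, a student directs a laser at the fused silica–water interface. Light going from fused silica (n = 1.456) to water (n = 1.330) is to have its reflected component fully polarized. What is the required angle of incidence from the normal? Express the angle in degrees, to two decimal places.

Here n₂/n₁ = 1.330/1.456 = 0.9135, and Brewster's law gives tan θ_B = n₂/n₁. Taking the arctangent, θ_B = 42.41°.

θ_B ≈ 42.41°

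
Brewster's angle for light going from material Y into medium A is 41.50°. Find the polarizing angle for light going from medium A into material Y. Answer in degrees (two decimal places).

The two Brewster angles are complementary: θ_B' = 90° − θ_B = 90° − 41.50° = 48.50°.

θ_B' ≈ 48.50°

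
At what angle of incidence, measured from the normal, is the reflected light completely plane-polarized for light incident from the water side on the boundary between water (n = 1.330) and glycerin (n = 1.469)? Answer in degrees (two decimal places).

tan θ_B = n₂/n₁ = 1.469/1.330 = 1.1045.
So θ_B = arctan 1.1045 = 47.84°.

θ_B ≈ 47.84°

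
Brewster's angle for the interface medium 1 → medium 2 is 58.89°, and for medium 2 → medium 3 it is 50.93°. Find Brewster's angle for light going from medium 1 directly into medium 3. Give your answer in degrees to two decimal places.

θ_B ≈ 63.90°

tan θ_B(1→2) = n₂/n₁ = tan 58.89° = 1.6571.
tan θ_B(2→3) = n₃/n₂ = tan 50.93° = 1.2318.
n₃/n₁ = 2.0412. Then tan θ_B(1→3) = n₃/n₁, so θ_B(1→3) = arctan(2.0412) = 63.90°.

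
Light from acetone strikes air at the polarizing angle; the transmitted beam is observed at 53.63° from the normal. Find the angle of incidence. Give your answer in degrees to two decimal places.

Brewster's condition makes the reflected and refracted beams perpendicular: θ_B + θ_t = 90°.
θ_B = 90° − 53.63° = 36.37°.

θ_B ≈ 36.37°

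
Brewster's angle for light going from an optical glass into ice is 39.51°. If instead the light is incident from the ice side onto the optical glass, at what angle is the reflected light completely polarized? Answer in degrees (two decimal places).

Reversing the direction swaps n₁ and n₂, so tan θ_B' = 1/tan θ_B and θ_B' = 90° − θ_B.
Hence θ_B' = 90° − 39.51° = 50.49°.

θ_B' ≈ 50.49°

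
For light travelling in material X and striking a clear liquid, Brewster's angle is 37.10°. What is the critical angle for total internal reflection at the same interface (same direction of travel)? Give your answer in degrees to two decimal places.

n₂/n₁ = tan 37.10° = 0.7563; the critical angle satisfies sin θ_c = n₂/n₁.
θ_c = arcsin(0.7563) = 49.14°.

θ_c ≈ 49.14°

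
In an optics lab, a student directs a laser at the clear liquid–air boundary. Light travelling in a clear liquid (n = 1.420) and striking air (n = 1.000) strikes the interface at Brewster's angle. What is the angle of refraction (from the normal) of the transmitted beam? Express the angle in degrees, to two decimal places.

tan θ_B = n₂/n₁ = 1.000/1.420 = 0.7042, so θ_B = 35.15°.
The refracted ray is perpendicular to the reflected ray, so θ_t = 90° − θ_B = 54.85°.

θ_t ≈ 54.85°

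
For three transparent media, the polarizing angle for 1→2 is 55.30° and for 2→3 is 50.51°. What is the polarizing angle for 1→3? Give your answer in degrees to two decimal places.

Each Brewster angle gives a ratio: n₂/n₁ = tan 55.30° = 1.4442, n₃/n₂ = tan 50.51° = 1.2135.
Multiplying, n₃/n₁ = 1.4442 × 1.2135 = 1.7526, and θ_B(1→3) = arctan 1.7526 = 60.29°.

θ_B ≈ 60.29°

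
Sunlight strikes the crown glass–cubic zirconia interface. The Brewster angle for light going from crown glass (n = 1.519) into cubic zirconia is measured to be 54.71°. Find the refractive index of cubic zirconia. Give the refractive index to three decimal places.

n ≈ 2.146

At the Brewster angle, tan θ_B = n₂/n₁ with n₁ on the incident side (crown glass) and n₂ on the transmitted side (cubic zirconia).
n₂ = n₁ tan θ_B = 1.519 × tan 54.71° = 2.146.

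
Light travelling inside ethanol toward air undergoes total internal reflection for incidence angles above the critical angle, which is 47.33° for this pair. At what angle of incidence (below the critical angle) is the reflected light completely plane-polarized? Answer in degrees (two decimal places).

θ_B ≈ 36.33°

n₂/n₁ = sin θ_c = sin 47.33° = 0.7353.
tan θ_B equals the same ratio, so θ_B = arctan(0.7353) = 36.33°.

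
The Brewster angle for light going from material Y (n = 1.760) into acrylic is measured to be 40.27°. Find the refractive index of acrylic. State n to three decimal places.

n ≈ 1.491

At the Brewster angle, tan θ_B = n₂/n₁ with n₁ on the incident side (material Y) and n₂ on the transmitted side (acrylic).
n₂ = n₁ tan θ_B = 1.760 × tan 40.27° = 1.491.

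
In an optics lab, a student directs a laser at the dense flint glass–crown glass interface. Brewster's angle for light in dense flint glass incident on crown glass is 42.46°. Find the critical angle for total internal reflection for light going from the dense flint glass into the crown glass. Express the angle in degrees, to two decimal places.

tan θ_B = n₂/n₁ = tan 42.46° = 0.9150.
Total internal reflection: sin θ_c = n₂/n₁ = 0.9150.
θ_c = arcsin(0.9150) = 66.21°.

θ_c ≈ 66.21°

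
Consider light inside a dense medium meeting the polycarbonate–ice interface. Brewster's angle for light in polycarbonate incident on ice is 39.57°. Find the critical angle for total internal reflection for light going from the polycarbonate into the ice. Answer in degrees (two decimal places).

θ_c ≈ 55.73°

From Brewster, n₂/n₁ = tan θ_B = tan 39.57° = 0.8264.
Then sin θ_c = n₂/n₁ = 0.8264, so θ_c = arcsin 0.8264 = 55.73°.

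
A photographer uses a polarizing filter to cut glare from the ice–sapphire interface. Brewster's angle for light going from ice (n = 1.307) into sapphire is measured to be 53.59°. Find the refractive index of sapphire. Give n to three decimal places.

Brewster's law: tan θ_B = n₂/n₁ (light incident in ice, refracted into sapphire).
n₂ = n₁ tan θ_B = 1.307 × tan 53.59° = 1.772.

n ≈ 1.772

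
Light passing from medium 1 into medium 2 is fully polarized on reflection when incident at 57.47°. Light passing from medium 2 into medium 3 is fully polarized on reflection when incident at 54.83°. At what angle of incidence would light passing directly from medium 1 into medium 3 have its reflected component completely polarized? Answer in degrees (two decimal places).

Each Brewster angle gives a ratio: n₂/n₁ = tan 57.47° = 1.5679, n₃/n₂ = tan 54.83° = 1.4192.
Multiplying, n₃/n₁ = 1.5679 × 1.4192 = 2.2251, and θ_B(1→3) = arctan 2.2251 = 65.80°.

θ_B ≈ 65.80°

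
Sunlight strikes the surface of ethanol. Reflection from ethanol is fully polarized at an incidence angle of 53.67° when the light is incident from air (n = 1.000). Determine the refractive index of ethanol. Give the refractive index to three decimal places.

n ≈ 1.360

At Brewster's angle, tan θ_B = n₂/n₁ with n₁ on the incident side (air) and n₂ on the transmitted side (ethanol).
n₂ = n₁ tan θ_B = 1.000 × tan 53.67° = 1.360.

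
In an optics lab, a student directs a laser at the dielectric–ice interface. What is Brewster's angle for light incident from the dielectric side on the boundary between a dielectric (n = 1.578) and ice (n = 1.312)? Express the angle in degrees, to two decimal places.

The reflected p-component vanishes when tan θ_B = n₂/n₁.
tan θ_B = n₂/n₁ = 1.312/1.578 = 0.8314. Taking the arctangent, θ_B = 39.74°.

θ_B ≈ 39.74°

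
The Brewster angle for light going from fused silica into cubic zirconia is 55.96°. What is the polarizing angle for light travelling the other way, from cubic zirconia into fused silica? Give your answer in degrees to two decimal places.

The two Brewster angles are complementary: θ_B' = 90° − θ_B = 90° − 55.96° = 34.04°.

θ_B' ≈ 34.04°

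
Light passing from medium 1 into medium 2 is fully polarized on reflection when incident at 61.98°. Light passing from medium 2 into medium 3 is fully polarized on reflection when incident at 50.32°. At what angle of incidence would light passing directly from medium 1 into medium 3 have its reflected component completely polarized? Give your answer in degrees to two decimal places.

θ_B ≈ 66.18°

n₂/n₁ = tan 61.98° = 1.8791 and n₃/n₂ = tan 50.32° = 1.2054.
Multiplying, n₃/n₁ = 1.8791 × 1.2054 = 2.2650, and θ_B(1→3) = arctan 2.2650 = 66.18°.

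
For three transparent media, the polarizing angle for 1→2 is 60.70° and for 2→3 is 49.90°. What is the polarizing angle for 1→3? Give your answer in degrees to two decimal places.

tan θ_B(1→2) = n₂/n₁ = tan 60.70° = 1.7820.
tan θ_B(2→3) = n₃/n₂ = tan 49.90° = 1.1875.
So n₃/n₁ = (n₂/n₁)(n₃/n₂) = 1.7820 × 1.1875 = 2.1162.
θ_B(1→3) = arctan(2.1162) = 64.71°.

θ_B ≈ 64.71°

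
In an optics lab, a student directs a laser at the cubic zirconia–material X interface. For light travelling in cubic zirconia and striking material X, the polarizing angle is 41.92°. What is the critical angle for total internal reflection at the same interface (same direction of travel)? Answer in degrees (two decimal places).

From Brewster, n₂/n₁ = tan θ_B = tan 41.92° = 0.8979.
Then sin θ_c = n₂/n₁ = 0.8979, so θ_c = arcsin 0.8979 = 63.88°.

θ_c ≈ 63.88°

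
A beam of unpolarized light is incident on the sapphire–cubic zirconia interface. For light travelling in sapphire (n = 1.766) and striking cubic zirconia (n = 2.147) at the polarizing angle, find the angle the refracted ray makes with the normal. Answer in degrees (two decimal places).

tan θ_B = n₂/n₁ = 2.147/1.766 = 1.2157, so θ_B = 50.56°.
Since θ_B + θ_t = 90° at Brewster incidence, θ_t = 90° − 50.56° = 39.44°.

θ_t ≈ 39.44°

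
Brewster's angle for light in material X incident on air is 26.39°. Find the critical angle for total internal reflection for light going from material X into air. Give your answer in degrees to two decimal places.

From Brewster, n₂/n₁ = tan θ_B = tan 26.39° = 0.4962.
Then sin θ_c = n₂/n₁ = 0.4962, so θ_c = arcsin 0.4962 = 29.75°.

θ_c ≈ 29.75°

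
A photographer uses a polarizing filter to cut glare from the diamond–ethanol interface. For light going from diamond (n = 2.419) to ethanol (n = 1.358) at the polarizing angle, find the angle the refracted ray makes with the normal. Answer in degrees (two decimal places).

θ_t ≈ 60.69°

First find Brewster's angle: tan θ_B = 1.358/2.419 = 0.5614, giving θ_B = 29.31°.
At Brewster's angle the reflected and refracted rays are perpendicular, so θ_t = 90° − θ_B = 90° − 29.31° = 60.69°.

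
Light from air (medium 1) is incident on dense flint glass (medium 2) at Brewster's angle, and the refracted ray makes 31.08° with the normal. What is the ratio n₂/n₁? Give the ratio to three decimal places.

At Brewster incidence θ_B = 90° − θ_t = 90° − 31.08° = 58.92°.
tan θ_B = n₂/n₁, so n₂/n₁ = tan 58.92° = 1.659.

n₂/n₁ ≈ 1.659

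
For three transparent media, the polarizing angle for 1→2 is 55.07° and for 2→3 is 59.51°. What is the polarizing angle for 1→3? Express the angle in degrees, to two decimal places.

n₂/n₁ = tan 55.07° = 1.4319 and n₃/n₂ = tan 59.51° = 1.6983.
So n₃/n₁ = (n₂/n₁)(n₃/n₂) = 1.4319 × 1.6983 = 2.4318.
θ_B(1→3) = arctan(2.4318) = 67.65°.

θ_B ≈ 67.65°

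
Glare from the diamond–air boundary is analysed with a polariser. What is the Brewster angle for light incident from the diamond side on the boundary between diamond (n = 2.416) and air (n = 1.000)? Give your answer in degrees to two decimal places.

Brewster's condition: tan θ_B = n₂/n₁ = 1.000/2.416 = 0.4139. Taking the arctangent, θ_B = 22.49°.

θ_B ≈ 22.49°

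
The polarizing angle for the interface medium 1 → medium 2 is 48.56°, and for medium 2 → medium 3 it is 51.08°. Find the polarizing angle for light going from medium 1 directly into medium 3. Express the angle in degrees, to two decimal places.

Each Brewster angle gives a ratio: n₂/n₁ = tan 48.56° = 1.1327, n₃/n₂ = tan 51.08° = 1.2384.
So n₃/n₁ = (n₂/n₁)(n₃/n₂) = 1.1327 × 1.2384 = 1.4027.
θ_B(1→3) = arctan(1.4027) = 54.52°.

θ_B ≈ 54.52°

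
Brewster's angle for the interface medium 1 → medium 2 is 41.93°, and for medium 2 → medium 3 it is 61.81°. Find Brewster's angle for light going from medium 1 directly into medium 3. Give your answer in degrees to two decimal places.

θ_B ≈ 59.17°

Each Brewster angle gives a ratio: n₂/n₁ = tan 41.93° = 0.8982, n₃/n₂ = tan 61.81° = 1.8658.
Multiplying, n₃/n₁ = 0.8982 × 1.8658 = 1.6758, and θ_B(1→3) = arctan 1.6758 = 59.17°.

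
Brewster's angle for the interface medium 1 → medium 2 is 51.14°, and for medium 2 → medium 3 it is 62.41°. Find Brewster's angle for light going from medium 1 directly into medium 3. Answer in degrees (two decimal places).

θ_B ≈ 67.17°

Each Brewster angle gives a ratio: n₂/n₁ = tan 51.14° = 1.2411, n₃/n₂ = tan 62.41° = 1.9136.
Multiplying, n₃/n₁ = 1.2411 × 1.9136 = 2.3750, and θ_B(1→3) = arctan 2.3750 = 67.17°.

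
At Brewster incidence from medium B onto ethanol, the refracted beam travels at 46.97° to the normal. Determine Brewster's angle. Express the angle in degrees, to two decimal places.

Since the reflected and refracted rays are at right angles at the polarizing angle, θ_B + θ_t = 90°.
So θ_B = 90° − θ_t = 90° − 46.97° = 43.03°.

θ_B ≈ 43.03°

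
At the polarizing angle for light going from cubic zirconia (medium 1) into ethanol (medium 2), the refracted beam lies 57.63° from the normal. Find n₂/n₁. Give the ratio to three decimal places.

θ_B + θ_t = 90°, so θ_B = 90° − 57.63° = 32.37°.
Then n₂/n₁ = tan θ_B = tan 32.37° = 0.634.

n₂/n₁ ≈ 0.634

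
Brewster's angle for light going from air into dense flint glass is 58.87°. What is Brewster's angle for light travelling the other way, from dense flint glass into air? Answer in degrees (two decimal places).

θ_B' ≈ 31.13°

tan θ_B' = n₁/n₂ = 1/tan θ_B, so θ_B' = 90° − θ_B.
θ_B' = 90° − 58.87° = 31.13°.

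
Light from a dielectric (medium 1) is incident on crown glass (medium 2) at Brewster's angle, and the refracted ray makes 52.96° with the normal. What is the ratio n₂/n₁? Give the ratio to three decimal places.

n₂/n₁ ≈ 0.755

θ_B + θ_t = 90°, so θ_B = 90° − 52.96° = 37.04°.
tan θ_B = n₂/n₁, so n₂/n₁ = tan 37.04° = 0.755.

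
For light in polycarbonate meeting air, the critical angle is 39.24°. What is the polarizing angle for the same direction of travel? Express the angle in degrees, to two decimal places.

θ_B ≈ 32.32°

n₂/n₁ = sin θ_c = sin 39.24° = 0.6326.
tan θ_B equals the same ratio, so θ_B = arctan(0.6326) = 32.32°.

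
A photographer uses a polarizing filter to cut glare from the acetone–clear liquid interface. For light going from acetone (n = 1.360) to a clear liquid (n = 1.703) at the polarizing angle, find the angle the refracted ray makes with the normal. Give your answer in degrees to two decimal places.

θ_t ≈ 38.61°

θ_B = arctan(n₂/n₁) = arctan(1.703/1.360) = 51.39°.
Since θ_B + θ_t = 90° at Brewster incidence, θ_t = 90° − 51.39° = 38.61°.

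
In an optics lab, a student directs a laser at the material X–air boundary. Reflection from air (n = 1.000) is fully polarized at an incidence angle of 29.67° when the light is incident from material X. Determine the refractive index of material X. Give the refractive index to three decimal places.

n ≈ 1.755

At Brewster's angle, tan θ_B = n₂/n₁ with n₁ on the incident side (material X) and n₂ on the transmitted side (air).
n₁ = n₂ / tan θ_B = 1.000 / tan 29.67° = 1.755.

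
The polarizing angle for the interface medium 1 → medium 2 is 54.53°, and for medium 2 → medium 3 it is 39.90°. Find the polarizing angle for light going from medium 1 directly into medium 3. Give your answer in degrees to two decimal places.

θ_B ≈ 49.56°

n₂/n₁ = tan 54.53° = 1.4035 and n₃/n₂ = tan 39.90° = 0.8361.
So n₃/n₁ = (n₂/n₁)(n₃/n₂) = 1.4035 × 0.8361 = 1.1735.
θ_B(1→3) = arctan(1.1735) = 49.56°.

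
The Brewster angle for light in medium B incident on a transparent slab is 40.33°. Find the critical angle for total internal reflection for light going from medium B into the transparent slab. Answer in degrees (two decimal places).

θ_c ≈ 58.10°

From Brewster, n₂/n₁ = tan θ_B = tan 40.33° = 0.8490.
Then sin θ_c = n₂/n₁ = 0.8490, so θ_c = arcsin 0.8490 = 58.10°.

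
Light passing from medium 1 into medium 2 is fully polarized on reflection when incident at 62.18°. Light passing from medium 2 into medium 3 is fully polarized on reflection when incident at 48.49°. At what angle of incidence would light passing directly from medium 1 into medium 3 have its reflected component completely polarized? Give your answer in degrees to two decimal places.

n₂/n₁ = tan 62.18° = 1.8951 and n₃/n₂ = tan 48.49° = 1.1299.
So n₃/n₁ = (n₂/n₁)(n₃/n₂) = 1.8951 × 1.1299 = 2.1412.
θ_B(1→3) = arctan(2.1412) = 64.97°.

θ_B ≈ 64.97°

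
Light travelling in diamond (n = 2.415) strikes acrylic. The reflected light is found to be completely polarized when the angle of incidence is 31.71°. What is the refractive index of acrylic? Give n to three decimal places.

n ≈ 1.492

Brewster's law: tan θ_B = n₂/n₁ (light incident in diamond, refracted into acrylic).
n₂ = n₁ tan θ_B = 2.415 × tan 31.71° = 1.492.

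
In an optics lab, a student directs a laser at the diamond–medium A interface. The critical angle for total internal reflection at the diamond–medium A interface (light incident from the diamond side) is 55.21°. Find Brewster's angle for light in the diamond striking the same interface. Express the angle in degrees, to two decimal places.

n₂/n₁ = sin θ_c = sin 55.21° = 0.8212.
tan θ_B equals the same ratio, so θ_B = arctan(0.8212) = 39.39°.

θ_B ≈ 39.39°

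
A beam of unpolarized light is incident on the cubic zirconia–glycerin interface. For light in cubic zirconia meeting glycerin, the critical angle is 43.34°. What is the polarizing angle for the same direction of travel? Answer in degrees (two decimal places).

θ_B ≈ 34.46°

sin θ_c = n₂/n₁, so n₂/n₁ = sin 43.34° = 0.6863.
Brewster: tan θ_B = n₂/n₁ = 0.6863.
θ_B = arctan(0.6863) = 34.46°.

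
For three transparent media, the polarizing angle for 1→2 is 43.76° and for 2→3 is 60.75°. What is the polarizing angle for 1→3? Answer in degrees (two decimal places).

Each Brewster angle gives a ratio: n₂/n₁ = tan 43.76° = 0.9576, n₃/n₂ = tan 60.75° = 1.7856.
Multiplying, n₃/n₁ = 0.9576 × 1.7856 = 1.7100, and θ_B(1→3) = arctan 1.7100 = 59.68°.

θ_B ≈ 59.68°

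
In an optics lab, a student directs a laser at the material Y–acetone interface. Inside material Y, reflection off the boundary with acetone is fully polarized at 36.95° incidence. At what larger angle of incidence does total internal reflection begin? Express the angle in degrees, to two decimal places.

θ_c ≈ 48.78°

From Brewster, n₂/n₁ = tan θ_B = tan 36.95° = 0.7522.
Then sin θ_c = n₂/n₁ = 0.7522, so θ_c = arcsin 0.7522 = 48.78°.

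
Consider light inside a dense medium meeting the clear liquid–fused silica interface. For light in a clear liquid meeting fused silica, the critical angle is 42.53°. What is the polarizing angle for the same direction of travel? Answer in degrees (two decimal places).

sin θ_c = n₂/n₁, so n₂/n₁ = sin 42.53° = 0.6760.
Brewster: tan θ_B = n₂/n₁ = 0.6760.
θ_B = arctan(0.6760) = 34.06°.

θ_B ≈ 34.06°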